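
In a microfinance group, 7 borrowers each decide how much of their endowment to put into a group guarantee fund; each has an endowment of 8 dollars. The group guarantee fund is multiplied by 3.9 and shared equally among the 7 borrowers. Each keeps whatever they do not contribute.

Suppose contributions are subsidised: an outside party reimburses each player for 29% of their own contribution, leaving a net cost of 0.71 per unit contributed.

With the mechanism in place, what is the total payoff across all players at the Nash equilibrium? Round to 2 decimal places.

56.00 dollars

With the mechanism, a contributed unit returns (3.9/7) / 0.71 = 0.7847 per unit of net cost — still below 1 — so contributing 0 remains dominant for every player.
Everyone keeps their endowment and the group total is 7 × 8 = 56.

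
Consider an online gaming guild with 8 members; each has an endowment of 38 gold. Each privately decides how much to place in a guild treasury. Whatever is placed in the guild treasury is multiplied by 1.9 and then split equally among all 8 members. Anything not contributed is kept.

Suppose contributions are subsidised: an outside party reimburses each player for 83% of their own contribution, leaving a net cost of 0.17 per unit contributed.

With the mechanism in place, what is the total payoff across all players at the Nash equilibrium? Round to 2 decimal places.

829.92 gold

With the mechanism, a contributed unit returns (1.9/8) / 0.17 = 1.3971 per unit of net cost to the contributor — now above 1 — so contributing fully is weakly dominant for every player.
So the Nash equilibrium is full contribution by all 8; the group earns 8 × (38 × 0.83 + 1.9 × 38) = 829.92.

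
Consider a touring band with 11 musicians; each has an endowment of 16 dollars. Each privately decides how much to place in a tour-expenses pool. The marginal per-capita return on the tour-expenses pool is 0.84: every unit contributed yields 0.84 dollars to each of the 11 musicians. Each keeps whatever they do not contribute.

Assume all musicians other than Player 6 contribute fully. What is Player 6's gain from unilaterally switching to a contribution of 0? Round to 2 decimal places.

2.56 dollars

Switching from a contribution of 16 to 0 lets Player 6 keep an extra 16 dollars, but lowers the tour-expenses pool by 16, which costs Player 6 their own share of that drop: 0.84 × 16 = 13.44.
Net gain = 16 − 13.44 = 2.56. The private return per contributed unit (0.84) is below 1, so free-riding is indeed the best response regardless of what the others do.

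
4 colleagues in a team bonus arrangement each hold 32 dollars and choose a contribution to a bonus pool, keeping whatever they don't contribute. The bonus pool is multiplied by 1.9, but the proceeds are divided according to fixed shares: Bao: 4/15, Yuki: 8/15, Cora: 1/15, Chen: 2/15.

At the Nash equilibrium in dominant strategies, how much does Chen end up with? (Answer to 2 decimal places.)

40.11 dollars

A player with share s gets back 1.9·s per unit contributed, so full contribution is dominant for anyone with s > 1/1.9 = 0.5263 and zero contribution is dominant for anyone below.
The only share above 0.5263 is Yuki's 8/15, contributing 32; the remaining 3 contribute 0. Total contributed: 32.
Chen keeps 32 and receives 1.9 × 32 × 2/15 = 8.11 from the bonus pool, for a payoff of 40.11.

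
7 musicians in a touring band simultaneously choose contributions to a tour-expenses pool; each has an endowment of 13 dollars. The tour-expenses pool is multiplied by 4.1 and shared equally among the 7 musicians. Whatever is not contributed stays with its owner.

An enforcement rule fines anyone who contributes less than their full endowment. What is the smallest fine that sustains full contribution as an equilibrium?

Given the others contribute fully, the best deviation is to contribute 0 (any partial contribution still incurs the fine and gives up units whose private return 0.5857 is below 1).
Deviating from 13 to 0 saves 13 dollars but forfeits the deviator's share of the drop in the tour-expenses pool: 4.1/7 × 13 = 7.61.
So the deviation gain is 13 − 7.61 = 5.39, and the fine must be at least 5.39 dollars to wipe it out.

5.39 dollars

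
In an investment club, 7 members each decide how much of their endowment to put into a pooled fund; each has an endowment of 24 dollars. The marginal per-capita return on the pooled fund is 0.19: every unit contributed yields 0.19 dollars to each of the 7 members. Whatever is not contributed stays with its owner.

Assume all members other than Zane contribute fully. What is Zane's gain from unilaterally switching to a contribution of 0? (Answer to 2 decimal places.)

Switching from a contribution of 24 to 0 lets Zane keep an extra 24 dollars, but lowers the pooled fund by 24, which costs Zane their own share of that drop: 0.19 × 24 = 4.56.
Net gain = 24 − 4.56 = 19.44. The private return per contributed unit (0.19) is below 1, so free-riding is indeed the best response regardless of what the others do.

19.44 dollars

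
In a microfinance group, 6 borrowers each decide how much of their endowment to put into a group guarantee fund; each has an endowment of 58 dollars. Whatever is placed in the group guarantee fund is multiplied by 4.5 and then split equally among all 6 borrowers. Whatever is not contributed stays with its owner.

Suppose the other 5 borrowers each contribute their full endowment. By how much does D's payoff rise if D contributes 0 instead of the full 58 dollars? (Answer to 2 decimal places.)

14.50 dollars

Switching from a contribution of 58 to 0 lets D keep an extra 58 dollars, but lowers the group guarantee fund by 58, which costs D their own share of that drop: 4.5/6 × 58 = 43.50.
Net gain = 58 − 43.50 = 14.50. The private return per contributed unit (0.7500) is below 1, so free-riding is indeed the best response regardless of what the others do.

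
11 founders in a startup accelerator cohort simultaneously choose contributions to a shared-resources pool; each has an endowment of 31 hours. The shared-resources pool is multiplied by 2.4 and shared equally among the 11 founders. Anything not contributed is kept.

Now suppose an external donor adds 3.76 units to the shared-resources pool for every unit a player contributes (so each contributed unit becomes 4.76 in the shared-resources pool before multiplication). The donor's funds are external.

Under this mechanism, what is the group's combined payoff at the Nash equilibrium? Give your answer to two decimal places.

With the mechanism, a contributed unit returns 2.4 × 4.76 / 11 = 1.0385 per unit of net cost to the contributor — now above 1 — so contributing fully is weakly dominant for every player.
So the Nash equilibrium is full contribution by all 11; the group earns 2.4 × 4.76 × 341 = 3895.58.

3895.58 hours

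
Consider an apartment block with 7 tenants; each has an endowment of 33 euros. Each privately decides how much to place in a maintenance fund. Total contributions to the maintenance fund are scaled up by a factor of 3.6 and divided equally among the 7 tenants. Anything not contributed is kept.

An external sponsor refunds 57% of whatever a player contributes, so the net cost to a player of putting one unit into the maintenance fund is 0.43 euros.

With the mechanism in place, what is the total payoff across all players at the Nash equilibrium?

963.27 euros

The effective private return per unit is now (3.6/7) / 0.43 = 1.1960 > 1, so every player's dominant strategy flips to full contribution.
At the Nash equilibrium everyone contributes 33. Group total payoff = 7 × (33 × 0.57 + 3.6 × 33) = 963.27.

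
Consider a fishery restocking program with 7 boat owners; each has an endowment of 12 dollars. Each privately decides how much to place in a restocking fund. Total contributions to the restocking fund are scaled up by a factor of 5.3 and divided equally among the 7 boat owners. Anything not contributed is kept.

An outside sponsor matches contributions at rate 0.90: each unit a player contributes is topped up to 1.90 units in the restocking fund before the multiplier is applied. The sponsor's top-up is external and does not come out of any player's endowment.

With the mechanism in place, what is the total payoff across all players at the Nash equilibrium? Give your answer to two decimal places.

845.88 dollars

Under the mechanism each unit contributed yields 5.3 × 1.90 / 7 = 1.4386 back to its contributor per unit of net cost, which exceeds 1, making full contribution the dominant choice for everyone.
So the Nash equilibrium is full contribution by all 7; the group earns 5.3 × 1.90 × 84 = 845.88.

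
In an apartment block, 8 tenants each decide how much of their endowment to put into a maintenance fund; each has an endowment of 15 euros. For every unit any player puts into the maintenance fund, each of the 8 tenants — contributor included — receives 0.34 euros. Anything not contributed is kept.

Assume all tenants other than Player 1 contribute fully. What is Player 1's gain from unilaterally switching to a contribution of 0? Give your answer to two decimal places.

9.90 euros

Switching from a contribution of 15 to 0 lets Player 1 keep an extra 15 euros, but lowers the maintenance fund by 15, which costs Player 1 their own share of that drop: 0.34 × 15 = 5.10.
Net gain = 15 − 5.10 = 9.90. The private return per contributed unit (0.34) is below 1, so free-riding is indeed the best response regardless of what the others do.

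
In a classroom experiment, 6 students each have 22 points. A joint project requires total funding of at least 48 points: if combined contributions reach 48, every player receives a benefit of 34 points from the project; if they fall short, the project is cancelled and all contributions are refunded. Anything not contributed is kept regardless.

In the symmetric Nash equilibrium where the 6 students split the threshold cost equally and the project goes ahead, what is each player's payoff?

Equal share of the threshold: 48/6 = 8.
At this profile no one gains by cutting their contribution: any cut drops the total below 48, the project is cancelled, contributions are refunded, and the deviator ends with 22, which is less than 22 − 8 + 34 = 48. Contributing more than 8 just wastes the excess. So contributing exactly 8 is a best response.
Each player's payoff: 22 − 8 + 34 = 48.

48 points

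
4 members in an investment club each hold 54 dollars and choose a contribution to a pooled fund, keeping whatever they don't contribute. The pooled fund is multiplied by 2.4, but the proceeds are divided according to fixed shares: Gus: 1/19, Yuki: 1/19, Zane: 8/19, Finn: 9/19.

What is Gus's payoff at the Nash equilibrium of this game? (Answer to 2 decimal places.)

Player j's private return per contributed unit is 2.4 × (j's share). Contributing is weakly dominant for j when that share is at least 1/2.4 = 0.4167, and contributing 0 is dominant otherwise.
Zane and Finn clear that bar, contributing 54 each; the remaining 2 contribute 0. Total contributed: 108.
Gus keeps 54 and receives 2.4 × 108 × 1/19 = 13.64 from the pooled fund, for a payoff of 67.64.

67.64 dollars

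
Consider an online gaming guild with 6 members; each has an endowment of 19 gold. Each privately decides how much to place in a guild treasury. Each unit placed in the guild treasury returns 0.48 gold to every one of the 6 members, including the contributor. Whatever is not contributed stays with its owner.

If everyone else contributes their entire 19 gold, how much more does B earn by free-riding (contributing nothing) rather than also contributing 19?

Switching from a contribution of 19 to 0 lets B keep an extra 19 gold, but lowers the guild treasury by 19, which costs B their own share of that drop: 0.48 × 19 = 9.12.
Net gain = 19 − 9.12 = 9.88. The private return per contributed unit (0.48) is below 1, so free-riding is indeed the best response regardless of what the others do.

9.88 gold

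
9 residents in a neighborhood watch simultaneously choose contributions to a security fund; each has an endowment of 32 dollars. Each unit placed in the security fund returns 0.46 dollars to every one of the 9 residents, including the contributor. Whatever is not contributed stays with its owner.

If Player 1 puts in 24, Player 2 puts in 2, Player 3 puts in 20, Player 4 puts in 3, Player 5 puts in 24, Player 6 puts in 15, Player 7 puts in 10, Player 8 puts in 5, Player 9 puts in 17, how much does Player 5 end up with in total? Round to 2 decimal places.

63.20 dollars

Total contributed: 24 + 2 + 20 + 3 + 24 + 15 + 10 + 5 + 17 = 120.
Each receives 0.46 × 120 = 55.20 from the security fund.
Player 5 keeps 32 − 24 = 8, so Player 5's payoff is 8 + 55.20 = 63.20.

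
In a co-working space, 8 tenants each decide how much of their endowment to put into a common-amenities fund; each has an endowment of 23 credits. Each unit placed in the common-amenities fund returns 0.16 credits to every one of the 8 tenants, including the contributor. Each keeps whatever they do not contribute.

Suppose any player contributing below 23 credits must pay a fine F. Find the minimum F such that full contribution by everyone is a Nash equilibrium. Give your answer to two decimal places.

19.32 credits

Given the others contribute fully, the best deviation is to contribute 0 (any partial contribution still incurs the fine and gives up units whose private return 0.16 is below 1).
Deviating from 23 to 0 saves 23 credits but forfeits the deviator's share of the drop in the common-amenities fund: 0.16 × 23 = 3.68.
So the deviation gain is 23 − 3.68 = 19.32, and the fine must be at least 19.32 credits to wipe it out.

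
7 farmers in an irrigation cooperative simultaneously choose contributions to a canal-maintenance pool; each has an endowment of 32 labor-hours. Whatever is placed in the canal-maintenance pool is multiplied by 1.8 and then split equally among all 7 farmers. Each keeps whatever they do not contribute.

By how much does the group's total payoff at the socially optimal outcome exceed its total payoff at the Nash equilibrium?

Each contributed unit returns 1.8/7 = 0.2571 to its contributor — below 1 — so contributing 0 is dominant for every player. At the Nash equilibrium everyone keeps their 32, and the group total is 7 × 32 = 224.
Each contributed unit returns 1.800 to the group as a whole (0.2571 to each of 7 players), which exceeds 1, so the social optimum is full contribution: group total = 1.800 × 224 = 403.20.
Efficiency loss = 403.20 − 224 = 179.20.

179.20 labor-hours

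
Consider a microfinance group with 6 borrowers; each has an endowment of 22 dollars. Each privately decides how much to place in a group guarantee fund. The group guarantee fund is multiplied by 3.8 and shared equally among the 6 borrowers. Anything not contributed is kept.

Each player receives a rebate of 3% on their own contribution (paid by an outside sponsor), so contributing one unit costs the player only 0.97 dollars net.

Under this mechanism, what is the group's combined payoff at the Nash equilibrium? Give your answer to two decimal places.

132.00 dollars

The effective private return is (3.8/6) / 0.97 = 0.6529, which is still under 1, so the mechanism doesn't change anyone's dominant strategy: zero contribution.
At the Nash equilibrium no one contributes; group total payoff = 6 × 22 = 132.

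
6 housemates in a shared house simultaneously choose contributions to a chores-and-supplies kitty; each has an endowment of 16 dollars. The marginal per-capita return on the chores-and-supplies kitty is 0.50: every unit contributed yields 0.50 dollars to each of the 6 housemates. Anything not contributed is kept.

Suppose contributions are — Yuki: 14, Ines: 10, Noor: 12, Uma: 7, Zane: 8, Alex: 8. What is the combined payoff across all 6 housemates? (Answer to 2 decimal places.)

Total contributed: 14 + 10 + 12 + 7 + 8 + 8 = 59; total kept: 6 × 16 − 59 = 37.
The chores-and-supplies kitty pays out 0.50 × 6 × 59 = 177.00 in aggregate.
Group total = 37 + 177.00 = 214.00.

214.00 dollars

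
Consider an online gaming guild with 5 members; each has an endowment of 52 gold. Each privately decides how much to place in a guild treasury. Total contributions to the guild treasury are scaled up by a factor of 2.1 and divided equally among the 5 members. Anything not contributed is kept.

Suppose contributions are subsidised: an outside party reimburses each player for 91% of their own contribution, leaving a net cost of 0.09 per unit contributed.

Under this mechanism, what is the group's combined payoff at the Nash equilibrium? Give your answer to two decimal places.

782.60 gold

Under the mechanism each unit contributed yields (2.1/5) / 0.09 = 4.6667 back to its contributor per unit of net cost, which exceeds 1, making full contribution the dominant choice for everyone.
So the Nash equilibrium is full contribution by all 5; the group earns 5 × (52 × 0.91 + 2.1 × 52) = 782.60.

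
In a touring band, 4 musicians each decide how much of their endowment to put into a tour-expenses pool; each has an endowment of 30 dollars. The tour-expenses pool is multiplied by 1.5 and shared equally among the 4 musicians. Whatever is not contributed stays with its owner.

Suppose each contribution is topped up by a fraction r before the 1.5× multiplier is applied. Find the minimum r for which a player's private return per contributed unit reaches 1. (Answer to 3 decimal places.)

With matching at rate r, one contributed unit becomes (1 + r) in the tour-expenses pool and returns 1.5 × (1 + r) / 4 to the contributor.
Setting this equal to 1: 1 + r = 4/1.5 = 2.6667.
So the minimum matching rate is r = 2.6667 − 1 = 1.667.

1.667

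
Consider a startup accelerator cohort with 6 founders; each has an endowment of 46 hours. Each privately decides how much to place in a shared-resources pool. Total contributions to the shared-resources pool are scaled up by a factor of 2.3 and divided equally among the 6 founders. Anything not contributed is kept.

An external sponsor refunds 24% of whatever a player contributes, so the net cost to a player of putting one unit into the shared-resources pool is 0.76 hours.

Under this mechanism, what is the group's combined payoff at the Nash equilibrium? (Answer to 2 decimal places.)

276.00 hours

With the mechanism, a contributed unit returns (2.3/6) / 0.76 = 0.5044 per unit of net cost — still below 1 — so contributing 0 remains dominant for every player.
Everyone keeps their endowment and the group total is 6 × 46 = 276.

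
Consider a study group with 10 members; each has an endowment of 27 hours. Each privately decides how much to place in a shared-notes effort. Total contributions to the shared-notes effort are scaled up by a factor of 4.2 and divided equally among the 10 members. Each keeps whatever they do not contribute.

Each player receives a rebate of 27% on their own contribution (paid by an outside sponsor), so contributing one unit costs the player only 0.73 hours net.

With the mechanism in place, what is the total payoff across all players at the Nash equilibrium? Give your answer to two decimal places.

270.00 hours

With the mechanism, a contributed unit returns (4.2/10) / 0.73 = 0.5753 per unit of net cost — still below 1 — so contributing 0 remains dominant for every player.
Everyone keeps their endowment and the group total is 10 × 27 = 270.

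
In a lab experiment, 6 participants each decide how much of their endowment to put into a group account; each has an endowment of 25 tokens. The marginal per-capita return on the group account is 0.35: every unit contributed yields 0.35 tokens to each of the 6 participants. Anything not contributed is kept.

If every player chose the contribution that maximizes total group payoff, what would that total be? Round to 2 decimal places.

315.00 tokens

Each contributed unit returns 2.100 to the group as a whole (0.35 to each of 6 players), which exceeds 1, so the social optimum is full contribution: group total = 2.100 × 150 = 315.00.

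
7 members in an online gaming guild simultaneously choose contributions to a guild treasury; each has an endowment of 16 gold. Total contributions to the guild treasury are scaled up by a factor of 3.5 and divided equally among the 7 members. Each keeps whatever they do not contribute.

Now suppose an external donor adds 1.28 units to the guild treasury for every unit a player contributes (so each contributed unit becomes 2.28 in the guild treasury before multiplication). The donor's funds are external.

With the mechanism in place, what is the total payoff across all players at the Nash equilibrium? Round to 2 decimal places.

893.76 gold

Under the mechanism each unit contributed yields 3.5 × 2.28 / 7 = 1.1400 back to its contributor per unit of net cost, which exceeds 1, making full contribution the dominant choice for everyone.
At the Nash equilibrium everyone contributes 16. Group total payoff = 3.5 × 2.28 × 112 = 893.76.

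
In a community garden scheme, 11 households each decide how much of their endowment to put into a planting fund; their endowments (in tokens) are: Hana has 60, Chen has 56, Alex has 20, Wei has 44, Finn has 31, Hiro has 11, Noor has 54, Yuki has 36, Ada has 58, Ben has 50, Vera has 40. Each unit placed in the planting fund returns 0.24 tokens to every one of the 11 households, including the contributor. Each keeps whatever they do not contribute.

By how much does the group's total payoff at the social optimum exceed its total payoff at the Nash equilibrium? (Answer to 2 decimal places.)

The private return per contributed unit is 0.24 < 1 for everyone, so the Nash equilibrium is zero contribution and the group total is Σ E_j = 60 + 56 + 20 + 44 + 31 + 11 + 54 + 36 + 58 + 50 + 40 = 460.
Each contributed unit returns 2.640 to the group, so the social optimum is full contribution by everyone: group total = 2.640 × 460 = 1214.40.
Efficiency loss = (2.640 − 1) × 460 = 754.40.

754.40 tokens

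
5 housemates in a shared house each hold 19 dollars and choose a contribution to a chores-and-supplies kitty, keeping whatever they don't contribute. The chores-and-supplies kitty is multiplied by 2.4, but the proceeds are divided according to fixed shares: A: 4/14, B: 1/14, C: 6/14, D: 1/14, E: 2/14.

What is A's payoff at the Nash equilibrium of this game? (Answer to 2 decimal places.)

A player with share s gets back 2.4·s per unit contributed, so full contribution is dominant for anyone with s > 1/2.4 = 0.4167 and zero contribution is dominant for anyone below.
Only C (6/14) clears that bar, contributing 19; the remaining 4 contribute 0. Total contributed: 19.
A keeps 19 and receives 2.4 × 19 × 4/14 = 13.03 from the chores-and-supplies kitty, for a payoff of 32.03.

32.03 dollars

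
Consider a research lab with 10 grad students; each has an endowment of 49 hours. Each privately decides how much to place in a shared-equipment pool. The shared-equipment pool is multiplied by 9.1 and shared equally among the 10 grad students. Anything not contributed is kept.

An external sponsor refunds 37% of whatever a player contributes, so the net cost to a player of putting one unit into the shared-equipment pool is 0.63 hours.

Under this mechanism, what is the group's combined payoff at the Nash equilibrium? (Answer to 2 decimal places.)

With the mechanism, a contributed unit returns (9.1/10) / 0.63 = 1.4444 per unit of net cost to the contributor — now above 1 — so contributing fully is weakly dominant for every player.
So the Nash equilibrium is full contribution by all 10; the group earns 10 × (49 × 0.37 + 9.1 × 49) = 4640.30.

4640.30 hours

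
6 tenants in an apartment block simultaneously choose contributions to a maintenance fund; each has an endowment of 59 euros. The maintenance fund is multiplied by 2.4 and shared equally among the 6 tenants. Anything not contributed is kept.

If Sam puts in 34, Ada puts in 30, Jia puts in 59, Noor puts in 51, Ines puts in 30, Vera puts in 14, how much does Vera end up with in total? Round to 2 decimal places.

132.20 euros

Total contributed: 34 + 30 + 59 + 51 + 30 + 14 = 218.
Each receives 2.4 × 218 / 6 = 87.20 from the maintenance fund.
Vera keeps 59 − 14 = 45, so Vera's payoff is 45 + 87.20 = 132.20.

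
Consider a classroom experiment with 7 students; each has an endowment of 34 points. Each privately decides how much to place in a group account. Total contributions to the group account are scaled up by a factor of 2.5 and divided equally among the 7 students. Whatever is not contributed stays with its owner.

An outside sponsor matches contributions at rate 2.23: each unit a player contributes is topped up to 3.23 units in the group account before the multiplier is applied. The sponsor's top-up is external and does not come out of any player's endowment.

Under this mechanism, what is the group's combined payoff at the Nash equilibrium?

1921.85 points

Under the mechanism each unit contributed yields 2.5 × 3.23 / 7 = 1.1536 back to its contributor per unit of net cost, which exceeds 1, making full contribution the dominant choice for everyone.
At the Nash equilibrium everyone contributes 34. Group total payoff = 2.5 × 3.23 × 238 = 1921.85.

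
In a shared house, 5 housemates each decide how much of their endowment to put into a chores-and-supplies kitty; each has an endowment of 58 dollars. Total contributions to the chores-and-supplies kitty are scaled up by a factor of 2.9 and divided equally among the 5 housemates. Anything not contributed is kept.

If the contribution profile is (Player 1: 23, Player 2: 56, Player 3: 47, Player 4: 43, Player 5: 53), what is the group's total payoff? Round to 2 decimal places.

Total contributed: 23 + 56 + 47 + 43 + 53 = 222; total kept: 5 × 58 − 222 = 68.
The chores-and-supplies kitty pays out 2.9 × 222 = 643.80 in aggregate.
Group total = 68 + 643.80 = 711.80.

711.80 dollars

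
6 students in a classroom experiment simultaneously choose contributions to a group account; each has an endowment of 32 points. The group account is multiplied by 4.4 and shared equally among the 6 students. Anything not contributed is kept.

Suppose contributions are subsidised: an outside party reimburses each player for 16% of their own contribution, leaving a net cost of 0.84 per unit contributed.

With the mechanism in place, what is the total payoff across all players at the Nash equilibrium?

192.00 points

Even with the mechanism, each unit contributed returns only (4.4/6) / 0.84 = 0.8730 per unit of net cost, so contributing nothing is still dominant.
At the Nash equilibrium no one contributes; group total payoff = 6 × 32 = 192.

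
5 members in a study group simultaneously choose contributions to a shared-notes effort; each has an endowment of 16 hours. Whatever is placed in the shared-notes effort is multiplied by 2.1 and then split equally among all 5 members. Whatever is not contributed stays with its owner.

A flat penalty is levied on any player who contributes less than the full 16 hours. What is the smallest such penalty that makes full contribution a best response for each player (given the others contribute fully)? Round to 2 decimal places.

9.28 hours

Given the others contribute fully, the best deviation is to contribute 0 (any partial contribution still incurs the fine and gives up units whose private return 0.4200 is below 1).
Deviating from 16 to 0 saves 16 hours but forfeits the deviator's share of the drop in the shared-notes effort: 2.1/5 × 16 = 6.72.
So the deviation gain is 16 − 6.72 = 9.28, and the fine must be at least 9.28 hours to wipe it out.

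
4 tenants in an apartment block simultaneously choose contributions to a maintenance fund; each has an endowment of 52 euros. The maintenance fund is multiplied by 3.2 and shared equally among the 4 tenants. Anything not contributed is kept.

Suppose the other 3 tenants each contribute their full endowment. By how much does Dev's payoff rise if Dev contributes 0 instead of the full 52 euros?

10.40 euros

Switching from a contribution of 52 to 0 lets Dev keep an extra 52 euros, but lowers the maintenance fund by 52, which costs Dev their own share of that drop: 3.2/4 × 52 = 41.60.
Net gain = 52 − 41.60 = 10.40. The private return per contributed unit (0.8000) is below 1, so free-riding is indeed the best response regardless of what the others do.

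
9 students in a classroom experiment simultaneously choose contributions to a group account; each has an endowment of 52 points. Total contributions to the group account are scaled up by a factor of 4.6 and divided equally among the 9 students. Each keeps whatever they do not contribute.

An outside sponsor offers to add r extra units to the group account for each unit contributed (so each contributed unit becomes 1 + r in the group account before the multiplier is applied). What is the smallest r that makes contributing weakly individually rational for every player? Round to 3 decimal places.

0.957

With matching at rate r, one contributed unit becomes (1 + r) in the group account and returns 4.6 × (1 + r) / 9 to the contributor.
Setting this equal to 1: 1 + r = 9/4.6 = 1.9565.
So the minimum matching rate is r = 1.9565 − 1 = 0.957.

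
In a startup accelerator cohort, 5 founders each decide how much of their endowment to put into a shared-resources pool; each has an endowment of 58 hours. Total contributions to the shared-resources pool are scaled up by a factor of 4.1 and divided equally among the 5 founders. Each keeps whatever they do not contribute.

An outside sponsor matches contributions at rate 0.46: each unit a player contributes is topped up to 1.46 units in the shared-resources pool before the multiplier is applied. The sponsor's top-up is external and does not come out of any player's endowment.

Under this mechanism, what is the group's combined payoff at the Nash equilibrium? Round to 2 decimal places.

1735.94 hours

With the mechanism, a contributed unit returns 4.1 × 1.46 / 5 = 1.1972 per unit of net cost to the contributor — now above 1 — so contributing fully is weakly dominant for every player.
At the Nash equilibrium everyone contributes 58. Group total payoff = 4.1 × 1.46 × 290 = 1735.94.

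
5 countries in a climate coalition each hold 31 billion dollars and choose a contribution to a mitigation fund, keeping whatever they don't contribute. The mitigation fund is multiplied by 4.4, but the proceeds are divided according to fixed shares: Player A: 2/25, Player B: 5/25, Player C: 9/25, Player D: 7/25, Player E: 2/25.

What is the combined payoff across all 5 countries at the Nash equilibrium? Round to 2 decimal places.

365.80 billion dollars

For player j, contributing a unit is worthwhile iff 4.4 × (j's share) ≥ 1, i.e. iff j's share is at least 0.2273.
Player C and Player D clear that bar, contributing 31 each; the remaining 3 contribute 0. Total contributed: 62.
The mitigation fund pays out 4.4 × 62 = 272.80 in total (split across the unequal shares, but the aggregate is all that matters for the group sum).
The 3 free-riders keep 31 each, adding 93. Group total = 93 + 272.80 = 365.80.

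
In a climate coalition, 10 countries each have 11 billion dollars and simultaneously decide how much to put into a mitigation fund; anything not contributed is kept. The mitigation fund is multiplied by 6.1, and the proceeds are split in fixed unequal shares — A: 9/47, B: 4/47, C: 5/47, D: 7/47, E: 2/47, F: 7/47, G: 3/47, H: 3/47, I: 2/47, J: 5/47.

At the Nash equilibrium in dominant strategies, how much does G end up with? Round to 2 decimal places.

A player with share s gets back 6.1·s per unit contributed, so full contribution is dominant for anyone with s > 1/6.1 = 0.1639 and zero contribution is dominant for anyone below.
A alone (share 9/47) is above the threshold, contributing 11; the remaining 9 contribute 0. Total contributed: 11.
G keeps 11 and receives 6.1 × 11 × 3/47 = 4.28 from the mitigation fund, for a payoff of 15.28.

15.28 billion dollars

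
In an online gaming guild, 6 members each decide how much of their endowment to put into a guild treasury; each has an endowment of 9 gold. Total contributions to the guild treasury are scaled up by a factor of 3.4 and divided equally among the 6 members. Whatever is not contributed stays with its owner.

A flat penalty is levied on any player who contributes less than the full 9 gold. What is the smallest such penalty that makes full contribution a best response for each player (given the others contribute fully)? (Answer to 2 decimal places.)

3.90 gold

Given the others contribute fully, the best deviation is to contribute 0 (any partial contribution still incurs the fine and gives up units whose private return 0.5667 is below 1).
Deviating from 9 to 0 saves 9 gold but forfeits the deviator's share of the drop in the guild treasury: 3.4/6 × 9 = 5.10.
So the deviation gain is 9 − 5.10 = 3.90, and the fine must be at least 3.90 gold to wipe it out.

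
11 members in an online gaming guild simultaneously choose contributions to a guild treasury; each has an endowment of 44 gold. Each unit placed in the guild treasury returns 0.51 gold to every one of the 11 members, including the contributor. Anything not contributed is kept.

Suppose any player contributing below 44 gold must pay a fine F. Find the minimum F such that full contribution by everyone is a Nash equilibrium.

Given the others contribute fully, the best deviation is to contribute 0 (any partial contribution still incurs the fine and gives up units whose private return 0.51 is below 1).
Deviating from 44 to 0 saves 44 gold but forfeits the deviator's share of the drop in the guild treasury: 0.51 × 44 = 22.44.
So the deviation gain is 44 − 22.44 = 21.56, and the fine must be at least 21.56 gold to wipe it out.

21.56 gold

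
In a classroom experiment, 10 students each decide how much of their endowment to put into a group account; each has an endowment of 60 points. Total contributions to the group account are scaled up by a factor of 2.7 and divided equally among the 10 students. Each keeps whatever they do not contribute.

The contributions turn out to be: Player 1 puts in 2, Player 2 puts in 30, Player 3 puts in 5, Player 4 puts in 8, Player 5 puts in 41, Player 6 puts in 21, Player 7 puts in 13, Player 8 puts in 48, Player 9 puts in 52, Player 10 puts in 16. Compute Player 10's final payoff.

Total contributed: 2 + 30 + 5 + 8 + 41 + 21 + 13 + 48 + 52 + 16 = 236.
Each receives 2.7 × 236 / 10 = 63.72 from the group account.
Player 10 keeps 60 − 16 = 44, so Player 10's payoff is 44 + 63.72 = 107.72.

107.72 points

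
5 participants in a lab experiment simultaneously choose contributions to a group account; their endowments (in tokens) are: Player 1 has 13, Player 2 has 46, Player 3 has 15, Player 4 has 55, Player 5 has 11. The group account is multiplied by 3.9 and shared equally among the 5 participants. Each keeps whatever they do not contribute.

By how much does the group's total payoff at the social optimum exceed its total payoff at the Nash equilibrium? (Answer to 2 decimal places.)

The private return per contributed unit is 3.9/5 = 0.7800 < 1 for every player regardless of endowment, so the Nash equilibrium is zero contribution and the group total is Σ E_j = 13 + 46 + 15 + 55 + 11 = 140.
Each contributed unit returns 3.900 to the group, so the social optimum is full contribution by everyone: group total = 3.900 × 140 = 546.00.
Efficiency loss = (3.900 − 1) × 140 = 406.00.

406.00 tokens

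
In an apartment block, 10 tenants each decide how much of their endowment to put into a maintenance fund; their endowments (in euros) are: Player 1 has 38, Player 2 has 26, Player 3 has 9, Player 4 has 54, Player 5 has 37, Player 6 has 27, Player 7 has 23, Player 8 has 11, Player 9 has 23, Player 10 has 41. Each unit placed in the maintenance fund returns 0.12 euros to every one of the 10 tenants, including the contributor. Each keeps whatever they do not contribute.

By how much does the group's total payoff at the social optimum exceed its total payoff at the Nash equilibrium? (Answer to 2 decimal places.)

57.80 euros

The private return per contributed unit is 0.12 < 1 for everyone, so the Nash equilibrium is zero contribution and the group total is Σ E_j = 38 + 26 + 9 + 54 + 37 + 27 + 23 + 11 + 23 + 41 = 289.
Each contributed unit returns 1.200 to the group, so the social optimum is full contribution by everyone: group total = 1.200 × 289 = 346.80.
Efficiency loss = (1.200 − 1) × 289 = 57.80.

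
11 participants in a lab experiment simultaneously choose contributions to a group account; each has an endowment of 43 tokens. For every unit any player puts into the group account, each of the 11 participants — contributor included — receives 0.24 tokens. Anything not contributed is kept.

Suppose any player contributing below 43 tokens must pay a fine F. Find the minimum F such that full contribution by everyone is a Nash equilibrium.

Given the others contribute fully, the best deviation is to contribute 0 (any partial contribution still incurs the fine and gives up units whose private return 0.24 is below 1).
Deviating from 43 to 0 saves 43 tokens but forfeits the deviator's share of the drop in the group account: 0.24 × 43 = 10.32.
So the deviation gain is 43 − 10.32 = 32.68, and the fine must be at least 32.68 tokens to wipe it out.

32.68 tokens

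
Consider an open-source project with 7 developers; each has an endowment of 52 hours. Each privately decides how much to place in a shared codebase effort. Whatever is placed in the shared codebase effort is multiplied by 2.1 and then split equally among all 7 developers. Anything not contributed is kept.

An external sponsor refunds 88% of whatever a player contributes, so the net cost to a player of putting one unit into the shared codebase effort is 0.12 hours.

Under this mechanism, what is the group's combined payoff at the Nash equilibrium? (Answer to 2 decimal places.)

With the mechanism, a contributed unit returns (2.1/7) / 0.12 = 2.5000 per unit of net cost to the contributor — now above 1 — so contributing fully is weakly dominant for every player.
So the Nash equilibrium is full contribution by all 7; the group earns 7 × (52 × 0.88 + 2.1 × 52) = 1084.72.

1084.72 hours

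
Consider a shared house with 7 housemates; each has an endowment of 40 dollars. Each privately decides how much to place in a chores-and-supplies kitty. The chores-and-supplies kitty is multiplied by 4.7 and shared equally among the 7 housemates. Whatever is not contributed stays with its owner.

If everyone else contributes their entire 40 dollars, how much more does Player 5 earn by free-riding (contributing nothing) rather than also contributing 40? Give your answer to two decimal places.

Switching from a contribution of 40 to 0 lets Player 5 keep an extra 40 dollars, but lowers the chores-and-supplies kitty by 40, which costs Player 5 their own share of that drop: 4.7/7 × 40 = 26.86.
Net gain = 40 − 26.86 = 13.14. The private return per contributed unit (0.6714) is below 1, so free-riding is indeed the best response regardless of what the others do.

13.14 dollars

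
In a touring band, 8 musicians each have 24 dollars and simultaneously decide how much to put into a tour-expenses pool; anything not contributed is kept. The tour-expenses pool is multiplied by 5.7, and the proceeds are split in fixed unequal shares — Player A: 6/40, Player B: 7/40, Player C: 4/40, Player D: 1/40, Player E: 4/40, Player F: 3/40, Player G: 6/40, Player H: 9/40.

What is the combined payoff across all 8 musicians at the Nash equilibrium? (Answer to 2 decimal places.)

A player with share s gets back 5.7·s per unit contributed, so full contribution is dominant for anyone with s > 1/5.7 = 0.1754 and zero contribution is dominant for anyone below.
The only share above 0.1754 is Player H's 9/40, contributing 24; the remaining 7 contribute 0. Total contributed: 24.
The tour-expenses pool pays out 5.7 × 24 = 136.80 in total (split across the unequal shares, but the aggregate is all that matters for the group sum).
The 7 free-riders keep 24 each, adding 168. Group total = 168 + 136.80 = 304.80.

304.80 dollars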